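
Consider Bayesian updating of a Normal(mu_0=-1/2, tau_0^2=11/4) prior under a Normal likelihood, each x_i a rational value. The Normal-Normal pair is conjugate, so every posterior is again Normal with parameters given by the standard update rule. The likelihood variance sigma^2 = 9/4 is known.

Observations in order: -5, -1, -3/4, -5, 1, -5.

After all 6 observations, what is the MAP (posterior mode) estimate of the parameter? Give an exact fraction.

-237/100

obs 1: x=-5 → posterior Normal(-119/40, 99/80)
obs 2: x=-1 → posterior Normal(-141/62, 99/124)
obs 3: x=-3/4 → posterior Normal(-15/8, 33/56)
obs 4: x=-5 → posterior Normal(-535/212, 99/212)
obs 5: x=1 → posterior Normal(-491/256, 99/256)
obs 6: x=-5 → posterior Normal(-237/100, 33/100)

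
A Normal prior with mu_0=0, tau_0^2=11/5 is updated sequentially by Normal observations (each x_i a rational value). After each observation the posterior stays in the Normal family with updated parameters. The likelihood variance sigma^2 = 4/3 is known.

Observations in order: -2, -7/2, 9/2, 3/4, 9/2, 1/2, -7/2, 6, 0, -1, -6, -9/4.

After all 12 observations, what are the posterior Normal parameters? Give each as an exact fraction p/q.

mu_0=-33/208, tau_0^2=11/104

obs 1: x=-2 → posterior Normal(-66/53, 44/53)
obs 2: x=-7/2 → posterior Normal(-363/172, 22/43)
obs 3: x=9/2 → posterior Normal(-33/119, 44/119)
obs 4: x=3/4 → posterior Normal(-33/608, 11/38)
obs 5: x=9/2 → posterior Normal(561/740, 44/185)
obs 6: x=1/2 → posterior Normal(627/872, 22/109)
obs 7: x=-7/2 → posterior Normal(165/1004, 44/251)
obs 8: x=6 → posterior Normal(957/1136, 11/71)
obs 9: x=0 → posterior Normal(957/1268, 44/317)
obs 10: x=-1 → posterior Normal(33/56, 22/175)
obs 11: x=-6 → posterior Normal(33/1532, 44/383)
obs 12: x=-9/4 → posterior Normal(-33/208, 11/104)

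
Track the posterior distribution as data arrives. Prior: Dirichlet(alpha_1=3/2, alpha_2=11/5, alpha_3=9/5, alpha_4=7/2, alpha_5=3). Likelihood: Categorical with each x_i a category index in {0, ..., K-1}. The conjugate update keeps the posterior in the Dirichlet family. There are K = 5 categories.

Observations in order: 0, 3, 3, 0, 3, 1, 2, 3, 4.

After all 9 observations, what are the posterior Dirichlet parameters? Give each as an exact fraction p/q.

alpha_1=7/2, alpha_2=16/5, alpha_3=14/5, alpha_4=15/2, alpha_5=4

obs 1: x=0 → posterior Dirichlet(5/2, 11/5, 9/5, 7/2, 3)
obs 2: x=3 → posterior Dirichlet(5/2, 11/5, 9/5, 9/2, 3)
obs 3: x=3 → posterior Dirichlet(5/2, 11/5, 9/5, 11/2, 3)
obs 4: x=0 → posterior Dirichlet(7/2, 11/5, 9/5, 11/2, 3)
obs 5: x=3 → posterior Dirichlet(7/2, 11/5, 9/5, 13/2, 3)
obs 6: x=1 → posterior Dirichlet(7/2, 16/5, 9/5, 13/2, 3)
obs 7: x=2 → posterior Dirichlet(7/2, 16/5, 14/5, 13/2, 3)
obs 8: x=3 → posterior Dirichlet(7/2, 16/5, 14/5, 15/2, 3)
obs 9: x=4 → posterior Dirichlet(7/2, 16/5, 14/5, 15/2, 4)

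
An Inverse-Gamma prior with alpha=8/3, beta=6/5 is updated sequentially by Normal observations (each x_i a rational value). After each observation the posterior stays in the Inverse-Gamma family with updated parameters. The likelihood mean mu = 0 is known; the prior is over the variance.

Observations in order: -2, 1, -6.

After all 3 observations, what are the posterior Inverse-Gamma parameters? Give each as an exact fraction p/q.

obs 1: x=-2 → posterior Inverse-Gamma(19/6, 16/5)
obs 2: x=1 → posterior Inverse-Gamma(11/3, 37/10)
obs 3: x=-6 → posterior Inverse-Gamma(25/6, 217/10)

alpha=25/6, beta=217/10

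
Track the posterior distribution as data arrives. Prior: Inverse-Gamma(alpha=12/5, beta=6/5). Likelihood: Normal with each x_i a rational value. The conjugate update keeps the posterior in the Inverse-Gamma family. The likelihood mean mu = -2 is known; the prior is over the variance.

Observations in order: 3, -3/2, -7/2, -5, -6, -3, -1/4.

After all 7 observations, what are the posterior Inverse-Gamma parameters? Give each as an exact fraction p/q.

obs 1: x=3 → posterior Inverse-Gamma(29/10, 137/10)
obs 2: x=-3/2 → posterior Inverse-Gamma(17/5, 553/40)
obs 3: x=-7/2 → posterior Inverse-Gamma(39/10, 299/20)
obs 4: x=-5 → posterior Inverse-Gamma(22/5, 389/20)
obs 5: x=-6 → posterior Inverse-Gamma(49/10, 549/20)
obs 6: x=-3 → posterior Inverse-Gamma(27/5, 559/20)
obs 7: x=-1/4 → posterior Inverse-Gamma(59/10, 4717/160)

alpha=59/10, beta=4717/160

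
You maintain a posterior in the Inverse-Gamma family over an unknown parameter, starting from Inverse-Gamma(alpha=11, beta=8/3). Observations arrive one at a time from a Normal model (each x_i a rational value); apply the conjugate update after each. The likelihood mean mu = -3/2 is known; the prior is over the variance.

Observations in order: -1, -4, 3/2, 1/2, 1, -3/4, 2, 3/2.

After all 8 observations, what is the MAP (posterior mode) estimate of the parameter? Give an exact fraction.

obs 1: x=-1 → posterior Inverse-Gamma(23/2, 67/24)
obs 2: x=-4 → posterior Inverse-Gamma(12, 71/12)
obs 3: x=3/2 → posterior Inverse-Gamma(25/2, 125/12)
obs 4: x=1/2 → posterior Inverse-Gamma(13, 149/12)
obs 5: x=1 → posterior Inverse-Gamma(27/2, 373/24)
obs 6: x=-3/4 → posterior Inverse-Gamma(14, 1519/96)
obs 7: x=2 → posterior Inverse-Gamma(29/2, 2107/96)
obs 8: x=3/2 → posterior Inverse-Gamma(15, 2539/96)

2539/1536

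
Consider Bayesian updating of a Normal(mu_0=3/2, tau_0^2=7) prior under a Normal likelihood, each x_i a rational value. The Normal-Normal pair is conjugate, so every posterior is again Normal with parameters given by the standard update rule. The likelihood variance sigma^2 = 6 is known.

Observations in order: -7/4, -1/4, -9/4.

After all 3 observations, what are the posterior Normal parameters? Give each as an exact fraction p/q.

obs 1: x=-7/4 → posterior Normal(-1/4, 42/13)
obs 2: x=-1/4 → posterior Normal(-1/4, 21/10)
obs 3: x=-9/4 → posterior Normal(-83/108, 14/9)

mu_0=-83/108, tau_0^2=14/9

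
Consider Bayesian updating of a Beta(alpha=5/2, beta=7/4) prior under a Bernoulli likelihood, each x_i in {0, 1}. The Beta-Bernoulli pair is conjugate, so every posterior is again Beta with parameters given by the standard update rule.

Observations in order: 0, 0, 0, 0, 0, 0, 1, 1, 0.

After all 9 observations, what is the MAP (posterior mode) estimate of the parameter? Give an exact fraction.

obs 1: x=0 → posterior Beta(5/2, 11/4)
obs 2: x=0 → posterior Beta(5/2, 15/4)
obs 3: x=0 → posterior Beta(5/2, 19/4)
obs 4: x=0 → posterior Beta(5/2, 23/4)
obs 5: x=0 → posterior Beta(5/2, 27/4)
obs 6: x=0 → posterior Beta(5/2, 31/4)
obs 7: x=1 → posterior Beta(7/2, 31/4)
obs 8: x=1 → posterior Beta(9/2, 31/4)
obs 9: x=0 → posterior Beta(9/2, 35/4)

14/45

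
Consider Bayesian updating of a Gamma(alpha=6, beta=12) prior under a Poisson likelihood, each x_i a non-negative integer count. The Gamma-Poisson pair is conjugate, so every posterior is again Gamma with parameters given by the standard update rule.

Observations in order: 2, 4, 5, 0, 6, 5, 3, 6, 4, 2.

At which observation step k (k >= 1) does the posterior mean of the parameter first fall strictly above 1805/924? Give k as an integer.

obs 1: x=2 → posterior Gamma(8, 13)
obs 2: x=4 → posterior Gamma(12, 14)
obs 3: x=5 → posterior Gamma(17, 15)
obs 4: x=0 → posterior Gamma(17, 16)
obs 5: x=6 → posterior Gamma(23, 17)
obs 6: x=5 → posterior Gamma(28, 18)
obs 7: x=3 → posterior Gamma(31, 19)
obs 8: x=6 → posterior Gamma(37, 20)
obs 9: x=4 → posterior Gamma(41, 21)
obs 10: x=2 → posterior Gamma(43, 22)

k = 10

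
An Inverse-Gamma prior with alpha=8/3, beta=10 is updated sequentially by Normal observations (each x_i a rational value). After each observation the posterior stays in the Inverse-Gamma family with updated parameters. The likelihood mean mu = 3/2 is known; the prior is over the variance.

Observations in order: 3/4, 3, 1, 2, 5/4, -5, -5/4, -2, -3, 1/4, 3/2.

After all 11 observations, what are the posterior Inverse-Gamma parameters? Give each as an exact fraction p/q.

alpha=49/6, beta=429/8

obs 1: x=3/4 → posterior Inverse-Gamma(19/6, 329/32)
obs 2: x=3 → posterior Inverse-Gamma(11/3, 365/32)
obs 3: x=1 → posterior Inverse-Gamma(25/6, 369/32)
obs 4: x=2 → posterior Inverse-Gamma(14/3, 373/32)
obs 5: x=5/4 → posterior Inverse-Gamma(31/6, 187/16)
obs 6: x=-5 → posterior Inverse-Gamma(17/3, 525/16)
obs 7: x=-5/4 → posterior Inverse-Gamma(37/6, 1171/32)
obs 8: x=-2 → posterior Inverse-Gamma(20/3, 1367/32)
obs 9: x=-3 → posterior Inverse-Gamma(43/6, 1691/32)
obs 10: x=1/4 → posterior Inverse-Gamma(23/3, 429/8)
obs 11: x=3/2 → posterior Inverse-Gamma(49/6, 429/8)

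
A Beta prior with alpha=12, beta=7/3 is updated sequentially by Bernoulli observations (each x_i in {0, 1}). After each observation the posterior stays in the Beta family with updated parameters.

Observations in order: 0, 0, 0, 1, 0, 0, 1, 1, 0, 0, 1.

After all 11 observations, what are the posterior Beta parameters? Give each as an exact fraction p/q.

obs 1: x=0 → posterior Beta(12, 10/3)
obs 2: x=0 → posterior Beta(12, 13/3)
obs 3: x=0 → posterior Beta(12, 16/3)
obs 4: x=1 → posterior Beta(13, 16/3)
obs 5: x=0 → posterior Beta(13, 19/3)
obs 6: x=0 → posterior Beta(13, 22/3)
obs 7: x=1 → posterior Beta(14, 22/3)
obs 8: x=1 → posterior Beta(15, 22/3)
obs 9: x=0 → posterior Beta(15, 25/3)
obs 10: x=0 → posterior Beta(15, 28/3)
obs 11: x=1 → posterior Beta(16, 28/3)

alpha=16, beta=28/3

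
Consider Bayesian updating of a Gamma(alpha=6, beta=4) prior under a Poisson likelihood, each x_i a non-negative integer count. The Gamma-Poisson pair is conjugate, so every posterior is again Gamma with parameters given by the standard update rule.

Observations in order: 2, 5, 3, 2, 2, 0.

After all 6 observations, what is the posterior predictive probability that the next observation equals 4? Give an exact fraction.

obs 1: x=2 → posterior Gamma(8, 5)
obs 2: x=5 → posterior Gamma(13, 6)
obs 3: x=3 → posterior Gamma(16, 7)
obs 4: x=2 → posterior Gamma(18, 8)
obs 5: x=2 → posterior Gamma(20, 9)
obs 6: x=0 → posterior Gamma(20, 10)

80500000000000000000000/895430243255237372246531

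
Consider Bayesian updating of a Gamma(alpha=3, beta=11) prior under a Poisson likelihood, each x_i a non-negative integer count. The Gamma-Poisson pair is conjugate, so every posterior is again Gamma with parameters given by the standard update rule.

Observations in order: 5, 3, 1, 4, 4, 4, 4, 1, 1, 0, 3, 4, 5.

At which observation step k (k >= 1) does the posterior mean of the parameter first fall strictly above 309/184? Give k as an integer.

obs 1: x=5 → posterior Gamma(8, 12)
obs 2: x=3 → posterior Gamma(11, 13)
obs 3: x=1 → posterior Gamma(12, 14)
obs 4: x=4 → posterior Gamma(16, 15)
obs 5: x=4 → posterior Gamma(20, 16)
obs 6: x=4 → posterior Gamma(24, 17)
obs 7: x=4 → posterior Gamma(28, 18)
obs 8: x=1 → posterior Gamma(29, 19)
obs 9: x=1 → posterior Gamma(30, 20)
obs 10: x=0 → posterior Gamma(30, 21)
obs 11: x=3 → posterior Gamma(33, 22)
obs 12: x=4 → posterior Gamma(37, 23)
obs 13: x=5 → posterior Gamma(42, 24)

k = 13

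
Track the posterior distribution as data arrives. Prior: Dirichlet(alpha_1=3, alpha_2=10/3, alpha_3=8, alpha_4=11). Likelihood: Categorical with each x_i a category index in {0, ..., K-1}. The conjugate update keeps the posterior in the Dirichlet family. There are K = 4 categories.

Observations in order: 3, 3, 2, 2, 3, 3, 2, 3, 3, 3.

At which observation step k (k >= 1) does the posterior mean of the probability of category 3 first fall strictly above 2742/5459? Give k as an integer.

k = 10

obs 1: x=3 → posterior Dirichlet(3, 10/3, 8, 12)
obs 2: x=3 → posterior Dirichlet(3, 10/3, 8, 13)
obs 3: x=2 → posterior Dirichlet(3, 10/3, 9, 13)
obs 4: x=2 → posterior Dirichlet(3, 10/3, 10, 13)
obs 5: x=3 → posterior Dirichlet(3, 10/3, 10, 14)
obs 6: x=3 → posterior Dirichlet(3, 10/3, 10, 15)
obs 7: x=2 → posterior Dirichlet(3, 10/3, 11, 15)
obs 8: x=3 → posterior Dirichlet(3, 10/3, 11, 16)
obs 9: x=3 → posterior Dirichlet(3, 10/3, 11, 17)
obs 10: x=3 → posterior Dirichlet(3, 10/3, 11, 18)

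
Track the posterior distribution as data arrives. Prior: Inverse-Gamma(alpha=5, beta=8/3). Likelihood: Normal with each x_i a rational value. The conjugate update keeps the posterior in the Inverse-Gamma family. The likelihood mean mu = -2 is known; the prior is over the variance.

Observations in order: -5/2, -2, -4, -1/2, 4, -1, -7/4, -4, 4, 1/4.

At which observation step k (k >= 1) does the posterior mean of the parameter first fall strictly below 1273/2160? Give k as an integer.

obs 1: x=-5/2 → posterior Inverse-Gamma(11/2, 67/24)
obs 2: x=-2 → posterior Inverse-Gamma(6, 67/24)
obs 3: x=-4 → posterior Inverse-Gamma(13/2, 115/24)
obs 4: x=-1/2 → posterior Inverse-Gamma(7, 71/12)
obs 5: x=4 → posterior Inverse-Gamma(15/2, 287/12)
obs 6: x=-1 → posterior Inverse-Gamma(8, 293/12)
obs 7: x=-7/4 → posterior Inverse-Gamma(17/2, 2347/96)
obs 8: x=-4 → posterior Inverse-Gamma(9, 2539/96)
obs 9: x=4 → posterior Inverse-Gamma(19/2, 4267/96)
obs 10: x=1/4 → posterior Inverse-Gamma(10, 2255/48)

k = 2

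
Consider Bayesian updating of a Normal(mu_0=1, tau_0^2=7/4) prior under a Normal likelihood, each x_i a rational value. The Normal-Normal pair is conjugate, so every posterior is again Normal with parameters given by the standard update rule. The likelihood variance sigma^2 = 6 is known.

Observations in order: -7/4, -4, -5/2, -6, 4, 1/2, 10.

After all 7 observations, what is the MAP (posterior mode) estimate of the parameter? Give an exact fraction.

103/292

obs 1: x=-7/4 → posterior Normal(47/124, 42/31)
obs 2: x=-4 → posterior Normal(-65/152, 21/19)
obs 3: x=-5/2 → posterior Normal(-3/4, 14/15)
obs 4: x=-6 → posterior Normal(-303/208, 21/26)
obs 5: x=4 → posterior Normal(-191/236, 42/59)
obs 6: x=1/2 → posterior Normal(-59/88, 7/11)
obs 7: x=10 → posterior Normal(103/292, 42/73)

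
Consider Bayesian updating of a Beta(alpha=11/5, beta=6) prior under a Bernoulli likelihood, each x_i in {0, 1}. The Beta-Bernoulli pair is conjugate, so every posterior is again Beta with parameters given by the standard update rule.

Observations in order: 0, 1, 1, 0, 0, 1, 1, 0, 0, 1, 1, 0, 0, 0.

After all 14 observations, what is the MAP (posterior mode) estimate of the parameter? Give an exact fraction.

obs 1: x=0 → posterior Beta(11/5, 7)
obs 2: x=1 → posterior Beta(16/5, 7)
obs 3: x=1 → posterior Beta(21/5, 7)
obs 4: x=0 → posterior Beta(21/5, 8)
obs 5: x=0 → posterior Beta(21/5, 9)
obs 6: x=1 → posterior Beta(26/5, 9)
obs 7: x=1 → posterior Beta(31/5, 9)
obs 8: x=0 → posterior Beta(31/5, 10)
obs 9: x=0 → posterior Beta(31/5, 11)
obs 10: x=1 → posterior Beta(36/5, 11)
obs 11: x=1 → posterior Beta(41/5, 11)
obs 12: x=0 → posterior Beta(41/5, 12)
obs 13: x=0 → posterior Beta(41/5, 13)
obs 14: x=0 → posterior Beta(41/5, 14)

36/101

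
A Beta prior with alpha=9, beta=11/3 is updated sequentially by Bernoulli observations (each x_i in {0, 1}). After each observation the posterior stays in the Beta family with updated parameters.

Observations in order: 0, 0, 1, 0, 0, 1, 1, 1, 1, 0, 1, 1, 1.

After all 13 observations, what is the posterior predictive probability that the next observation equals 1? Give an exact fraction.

51/77

obs 1: x=0 → posterior Beta(9, 14/3)
obs 2: x=0 → posterior Beta(9, 17/3)
obs 3: x=1 → posterior Beta(10, 17/3)
obs 4: x=0 → posterior Beta(10, 20/3)
obs 5: x=0 → posterior Beta(10, 23/3)
obs 6: x=1 → posterior Beta(11, 23/3)
obs 7: x=1 → posterior Beta(12, 23/3)
obs 8: x=1 → posterior Beta(13, 23/3)
obs 9: x=1 → posterior Beta(14, 23/3)
obs 10: x=0 → posterior Beta(14, 26/3)
obs 11: x=1 → posterior Beta(15, 26/3)
obs 12: x=1 → posterior Beta(16, 26/3)
obs 13: x=1 → posterior Beta(17, 26/3)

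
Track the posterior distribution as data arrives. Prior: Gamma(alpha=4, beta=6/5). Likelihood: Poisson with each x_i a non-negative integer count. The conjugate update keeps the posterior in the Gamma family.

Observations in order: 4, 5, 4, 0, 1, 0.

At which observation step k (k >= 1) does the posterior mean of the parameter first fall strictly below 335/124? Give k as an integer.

obs 1: x=4 → posterior Gamma(8, 11/5)
obs 2: x=5 → posterior Gamma(13, 16/5)
obs 3: x=4 → posterior Gamma(17, 21/5)
obs 4: x=0 → posterior Gamma(17, 26/5)
obs 5: x=1 → posterior Gamma(18, 31/5)
obs 6: x=0 → posterior Gamma(18, 36/5)

k = 6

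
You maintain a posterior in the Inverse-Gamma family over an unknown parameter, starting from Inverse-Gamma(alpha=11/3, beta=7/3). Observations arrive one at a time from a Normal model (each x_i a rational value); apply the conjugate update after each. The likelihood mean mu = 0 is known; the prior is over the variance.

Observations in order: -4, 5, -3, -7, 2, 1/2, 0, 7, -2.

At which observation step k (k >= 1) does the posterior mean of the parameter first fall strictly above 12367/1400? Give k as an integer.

obs 1: x=-4 → posterior Inverse-Gamma(25/6, 31/3)
obs 2: x=5 → posterior Inverse-Gamma(14/3, 137/6)
obs 3: x=-3 → posterior Inverse-Gamma(31/6, 82/3)
obs 4: x=-7 → posterior Inverse-Gamma(17/3, 311/6)
obs 5: x=2 → posterior Inverse-Gamma(37/6, 323/6)
obs 6: x=1/2 → posterior Inverse-Gamma(20/3, 1295/24)
obs 7: x=0 → posterior Inverse-Gamma(43/6, 1295/24)
obs 8: x=7 → posterior Inverse-Gamma(23/3, 1883/24)
obs 9: x=-2 → posterior Inverse-Gamma(49/6, 1931/24)

k = 4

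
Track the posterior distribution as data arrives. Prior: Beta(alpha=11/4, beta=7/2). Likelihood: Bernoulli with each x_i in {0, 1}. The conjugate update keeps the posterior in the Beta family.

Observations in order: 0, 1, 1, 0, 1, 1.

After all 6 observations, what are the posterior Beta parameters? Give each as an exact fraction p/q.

alpha=27/4, beta=11/2

obs 1: x=0 → posterior Beta(11/4, 9/2)
obs 2: x=1 → posterior Beta(15/4, 9/2)
obs 3: x=1 → posterior Beta(19/4, 9/2)
obs 4: x=0 → posterior Beta(19/4, 11/2)
obs 5: x=1 → posterior Beta(23/4, 11/2)
obs 6: x=1 → posterior Beta(27/4, 11/2)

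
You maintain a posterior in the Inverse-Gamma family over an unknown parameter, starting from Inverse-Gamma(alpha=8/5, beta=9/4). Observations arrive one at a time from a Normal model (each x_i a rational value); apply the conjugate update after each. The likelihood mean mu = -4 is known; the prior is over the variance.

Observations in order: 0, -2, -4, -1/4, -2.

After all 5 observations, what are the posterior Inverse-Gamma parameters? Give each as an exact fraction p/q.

obs 1: x=0 → posterior Inverse-Gamma(21/10, 41/4)
obs 2: x=-2 → posterior Inverse-Gamma(13/5, 49/4)
obs 3: x=-4 → posterior Inverse-Gamma(31/10, 49/4)
obs 4: x=-1/4 → posterior Inverse-Gamma(18/5, 617/32)
obs 5: x=-2 → posterior Inverse-Gamma(41/10, 681/32)

alpha=41/10, beta=681/32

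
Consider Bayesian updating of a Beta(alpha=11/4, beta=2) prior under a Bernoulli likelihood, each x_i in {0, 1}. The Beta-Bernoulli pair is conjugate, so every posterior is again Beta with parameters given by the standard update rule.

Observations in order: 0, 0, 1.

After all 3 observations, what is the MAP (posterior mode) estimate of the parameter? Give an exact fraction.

obs 1: x=0 → posterior Beta(11/4, 3)
obs 2: x=0 → posterior Beta(11/4, 4)
obs 3: x=1 → posterior Beta(15/4, 4)

11/23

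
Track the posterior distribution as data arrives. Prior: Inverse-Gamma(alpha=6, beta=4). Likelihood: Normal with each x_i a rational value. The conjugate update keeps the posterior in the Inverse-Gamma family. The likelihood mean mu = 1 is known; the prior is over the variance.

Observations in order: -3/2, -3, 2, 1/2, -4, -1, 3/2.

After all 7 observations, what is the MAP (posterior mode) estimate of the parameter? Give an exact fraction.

obs 1: x=-3/2 → posterior Inverse-Gamma(13/2, 57/8)
obs 2: x=-3 → posterior Inverse-Gamma(7, 121/8)
obs 3: x=2 → posterior Inverse-Gamma(15/2, 125/8)
obs 4: x=1/2 → posterior Inverse-Gamma(8, 63/4)
obs 5: x=-4 → posterior Inverse-Gamma(17/2, 113/4)
obs 6: x=-1 → posterior Inverse-Gamma(9, 121/4)
obs 7: x=3/2 → posterior Inverse-Gamma(19/2, 243/8)

81/28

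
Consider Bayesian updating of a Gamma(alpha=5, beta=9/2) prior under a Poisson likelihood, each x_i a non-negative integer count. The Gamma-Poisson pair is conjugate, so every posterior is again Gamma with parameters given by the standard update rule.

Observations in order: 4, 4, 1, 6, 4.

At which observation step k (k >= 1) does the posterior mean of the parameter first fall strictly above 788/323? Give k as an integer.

k = 5

obs 1: x=4 → posterior Gamma(9, 11/2)
obs 2: x=4 → posterior Gamma(13, 13/2)
obs 3: x=1 → posterior Gamma(14, 15/2)
obs 4: x=6 → posterior Gamma(20, 17/2)
obs 5: x=4 → posterior Gamma(24, 19/2)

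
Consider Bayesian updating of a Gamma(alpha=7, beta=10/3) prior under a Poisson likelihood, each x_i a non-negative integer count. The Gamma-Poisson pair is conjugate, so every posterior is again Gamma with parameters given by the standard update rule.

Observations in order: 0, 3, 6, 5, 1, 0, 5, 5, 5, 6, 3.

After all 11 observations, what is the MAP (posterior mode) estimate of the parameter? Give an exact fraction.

obs 1: x=0 → posterior Gamma(7, 13/3)
obs 2: x=3 → posterior Gamma(10, 16/3)
obs 3: x=6 → posterior Gamma(16, 19/3)
obs 4: x=5 → posterior Gamma(21, 22/3)
obs 5: x=1 → posterior Gamma(22, 25/3)
obs 6: x=0 → posterior Gamma(22, 28/3)
obs 7: x=5 → posterior Gamma(27, 31/3)
obs 8: x=5 → posterior Gamma(32, 34/3)
obs 9: x=5 → posterior Gamma(37, 37/3)
obs 10: x=6 → posterior Gamma(43, 40/3)
obs 11: x=3 → posterior Gamma(46, 43/3)

135/43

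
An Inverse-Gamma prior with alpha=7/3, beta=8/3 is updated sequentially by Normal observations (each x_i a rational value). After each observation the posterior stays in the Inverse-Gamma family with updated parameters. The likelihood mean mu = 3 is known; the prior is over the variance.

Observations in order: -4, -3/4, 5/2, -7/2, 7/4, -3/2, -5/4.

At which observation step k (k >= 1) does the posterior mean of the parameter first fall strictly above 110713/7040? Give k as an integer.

k = 4

obs 1: x=-4 → posterior Inverse-Gamma(17/6, 163/6)
obs 2: x=-3/4 → posterior Inverse-Gamma(10/3, 3283/96)
obs 3: x=5/2 → posterior Inverse-Gamma(23/6, 3295/96)
obs 4: x=-7/2 → posterior Inverse-Gamma(13/3, 5323/96)
obs 5: x=7/4 → posterior Inverse-Gamma(29/6, 2699/48)
obs 6: x=-3/2 → posterior Inverse-Gamma(16/3, 3185/48)
obs 7: x=-5/4 → posterior Inverse-Gamma(35/6, 7237/96)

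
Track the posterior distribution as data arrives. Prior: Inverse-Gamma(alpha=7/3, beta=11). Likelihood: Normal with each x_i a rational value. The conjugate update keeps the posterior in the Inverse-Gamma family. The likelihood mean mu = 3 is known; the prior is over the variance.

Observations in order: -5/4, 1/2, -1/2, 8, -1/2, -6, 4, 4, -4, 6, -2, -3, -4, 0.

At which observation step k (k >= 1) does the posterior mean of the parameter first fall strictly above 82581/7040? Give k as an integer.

k = 4

obs 1: x=-5/4 → posterior Inverse-Gamma(17/6, 641/32)
obs 2: x=1/2 → posterior Inverse-Gamma(10/3, 741/32)
obs 3: x=-1/2 → posterior Inverse-Gamma(23/6, 937/32)
obs 4: x=8 → posterior Inverse-Gamma(13/3, 1337/32)
obs 5: x=-1/2 → posterior Inverse-Gamma(29/6, 1533/32)
obs 6: x=-6 → posterior Inverse-Gamma(16/3, 2829/32)
obs 7: x=4 → posterior Inverse-Gamma(35/6, 2845/32)
obs 8: x=4 → posterior Inverse-Gamma(19/3, 2861/32)
obs 9: x=-4 → posterior Inverse-Gamma(41/6, 3645/32)
obs 10: x=6 → posterior Inverse-Gamma(22/3, 3789/32)
obs 11: x=-2 → posterior Inverse-Gamma(47/6, 4189/32)
obs 12: x=-3 → posterior Inverse-Gamma(25/3, 4765/32)
obs 13: x=-4 → posterior Inverse-Gamma(53/6, 5549/32)
obs 14: x=0 → posterior Inverse-Gamma(28/3, 5693/32)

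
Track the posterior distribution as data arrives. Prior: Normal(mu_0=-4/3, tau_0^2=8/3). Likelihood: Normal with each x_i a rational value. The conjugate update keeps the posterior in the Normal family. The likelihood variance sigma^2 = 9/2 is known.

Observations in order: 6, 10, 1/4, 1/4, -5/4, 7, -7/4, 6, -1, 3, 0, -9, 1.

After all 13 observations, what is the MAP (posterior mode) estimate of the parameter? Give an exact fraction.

obs 1: x=6 → posterior Normal(60/43, 72/43)
obs 2: x=10 → posterior Normal(220/59, 72/59)
obs 3: x=1/4 → posterior Normal(224/75, 24/25)
obs 4: x=1/4 → posterior Normal(228/91, 72/91)
obs 5: x=-5/4 → posterior Normal(208/107, 72/107)
obs 6: x=7 → posterior Normal(320/123, 24/41)
obs 7: x=-7/4 → posterior Normal(292/139, 72/139)
obs 8: x=6 → posterior Normal(388/155, 72/155)
obs 9: x=-1 → posterior Normal(124/57, 8/19)
obs 10: x=3 → posterior Normal(420/187, 72/187)
obs 11: x=0 → posterior Normal(60/29, 72/203)
obs 12: x=-9 → posterior Normal(92/73, 24/73)
obs 13: x=1 → posterior Normal(292/235, 72/235)

292/235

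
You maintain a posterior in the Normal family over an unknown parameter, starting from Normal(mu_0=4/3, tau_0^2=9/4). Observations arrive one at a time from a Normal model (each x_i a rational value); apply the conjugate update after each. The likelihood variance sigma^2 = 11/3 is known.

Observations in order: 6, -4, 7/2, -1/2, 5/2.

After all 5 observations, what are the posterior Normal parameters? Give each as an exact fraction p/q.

obs 1: x=6 → posterior Normal(662/213, 99/71)
obs 2: x=-4 → posterior Normal(169/147, 99/98)
obs 3: x=7/2 → posterior Normal(1243/750, 99/125)
obs 4: x=-1/2 → posterior Normal(581/456, 99/152)
obs 5: x=5/2 → posterior Normal(1567/1074, 99/179)

mu_0=1567/1074, tau_0^2=99/179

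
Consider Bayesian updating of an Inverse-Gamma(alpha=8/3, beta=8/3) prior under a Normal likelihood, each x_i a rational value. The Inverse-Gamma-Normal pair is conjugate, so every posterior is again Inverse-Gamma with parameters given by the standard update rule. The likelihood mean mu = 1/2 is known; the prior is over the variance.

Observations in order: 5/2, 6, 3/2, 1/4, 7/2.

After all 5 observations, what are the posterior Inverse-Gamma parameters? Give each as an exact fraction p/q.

alpha=31/6, beta=2383/96

obs 1: x=5/2 → posterior Inverse-Gamma(19/6, 14/3)
obs 2: x=6 → posterior Inverse-Gamma(11/3, 475/24)
obs 3: x=3/2 → posterior Inverse-Gamma(25/6, 487/24)
obs 4: x=1/4 → posterior Inverse-Gamma(14/3, 1951/96)
obs 5: x=7/2 → posterior Inverse-Gamma(31/6, 2383/96)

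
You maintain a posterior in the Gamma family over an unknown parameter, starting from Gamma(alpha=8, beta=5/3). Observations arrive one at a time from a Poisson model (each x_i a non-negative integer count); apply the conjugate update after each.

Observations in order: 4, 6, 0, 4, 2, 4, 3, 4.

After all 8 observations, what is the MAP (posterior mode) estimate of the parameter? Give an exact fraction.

obs 1: x=4 → posterior Gamma(12, 8/3)
obs 2: x=6 → posterior Gamma(18, 11/3)
obs 3: x=0 → posterior Gamma(18, 14/3)
obs 4: x=4 → posterior Gamma(22, 17/3)
obs 5: x=2 → posterior Gamma(24, 20/3)
obs 6: x=4 → posterior Gamma(28, 23/3)
obs 7: x=3 → posterior Gamma(31, 26/3)
obs 8: x=4 → posterior Gamma(35, 29/3)

102/29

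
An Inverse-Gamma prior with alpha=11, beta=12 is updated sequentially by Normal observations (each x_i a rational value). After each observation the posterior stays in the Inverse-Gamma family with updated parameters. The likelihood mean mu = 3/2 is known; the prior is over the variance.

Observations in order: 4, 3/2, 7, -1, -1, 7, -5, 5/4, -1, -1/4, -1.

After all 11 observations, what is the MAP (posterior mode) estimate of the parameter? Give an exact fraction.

obs 1: x=4 → posterior Inverse-Gamma(23/2, 121/8)
obs 2: x=3/2 → posterior Inverse-Gamma(12, 121/8)
obs 3: x=7 → posterior Inverse-Gamma(25/2, 121/4)
obs 4: x=-1 → posterior Inverse-Gamma(13, 267/8)
obs 5: x=-1 → posterior Inverse-Gamma(27/2, 73/2)
obs 6: x=7 → posterior Inverse-Gamma(14, 413/8)
obs 7: x=-5 → posterior Inverse-Gamma(29/2, 291/4)
obs 8: x=5/4 → posterior Inverse-Gamma(15, 2329/32)
obs 9: x=-1 → posterior Inverse-Gamma(31/2, 2429/32)
obs 10: x=-1/4 → posterior Inverse-Gamma(16, 1239/16)
obs 11: x=-1 → posterior Inverse-Gamma(33/2, 1289/16)

1289/280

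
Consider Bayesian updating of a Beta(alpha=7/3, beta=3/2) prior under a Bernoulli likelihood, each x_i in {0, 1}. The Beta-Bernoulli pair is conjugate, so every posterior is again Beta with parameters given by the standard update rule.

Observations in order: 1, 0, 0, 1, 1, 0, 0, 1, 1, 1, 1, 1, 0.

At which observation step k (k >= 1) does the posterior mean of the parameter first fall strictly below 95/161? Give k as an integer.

k = 2

obs 1: x=1 → posterior Beta(10/3, 3/2)
obs 2: x=0 → posterior Beta(10/3, 5/2)
obs 3: x=0 → posterior Beta(10/3, 7/2)
obs 4: x=1 → posterior Beta(13/3, 7/2)
obs 5: x=1 → posterior Beta(16/3, 7/2)
obs 6: x=0 → posterior Beta(16/3, 9/2)
obs 7: x=0 → posterior Beta(16/3, 11/2)
obs 8: x=1 → posterior Beta(19/3, 11/2)
obs 9: x=1 → posterior Beta(22/3, 11/2)
obs 10: x=1 → posterior Beta(25/3, 11/2)
obs 11: x=1 → posterior Beta(28/3, 11/2)
obs 12: x=1 → posterior Beta(31/3, 11/2)
obs 13: x=0 → posterior Beta(31/3, 13/2)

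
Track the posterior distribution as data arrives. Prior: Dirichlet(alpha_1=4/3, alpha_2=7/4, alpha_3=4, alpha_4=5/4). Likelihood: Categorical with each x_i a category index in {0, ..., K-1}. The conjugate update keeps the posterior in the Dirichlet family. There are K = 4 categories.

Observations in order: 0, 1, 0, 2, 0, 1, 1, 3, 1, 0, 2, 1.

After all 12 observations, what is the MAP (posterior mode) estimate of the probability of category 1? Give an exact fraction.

obs 1: x=0 → posterior Dirichlet(7/3, 7/4, 4, 5/4)
obs 2: x=1 → posterior Dirichlet(7/3, 11/4, 4, 5/4)
obs 3: x=0 → posterior Dirichlet(10/3, 11/4, 4, 5/4)
obs 4: x=2 → posterior Dirichlet(10/3, 11/4, 5, 5/4)
obs 5: x=0 → posterior Dirichlet(13/3, 11/4, 5, 5/4)
obs 6: x=1 → posterior Dirichlet(13/3, 15/4, 5, 5/4)
obs 7: x=1 → posterior Dirichlet(13/3, 19/4, 5, 5/4)
obs 8: x=3 → posterior Dirichlet(13/3, 19/4, 5, 9/4)
obs 9: x=1 → posterior Dirichlet(13/3, 23/4, 5, 9/4)
obs 10: x=0 → posterior Dirichlet(16/3, 23/4, 5, 9/4)
obs 11: x=2 → posterior Dirichlet(16/3, 23/4, 6, 9/4)
obs 12: x=1 → posterior Dirichlet(16/3, 27/4, 6, 9/4)

69/196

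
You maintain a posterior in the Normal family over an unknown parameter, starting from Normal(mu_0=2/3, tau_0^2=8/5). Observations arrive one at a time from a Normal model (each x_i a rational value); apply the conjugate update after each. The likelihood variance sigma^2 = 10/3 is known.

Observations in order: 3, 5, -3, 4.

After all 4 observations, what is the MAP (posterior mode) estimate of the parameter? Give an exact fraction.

obs 1: x=3 → posterior Normal(158/111, 40/37)
obs 2: x=5 → posterior Normal(338/147, 40/49)
obs 3: x=-3 → posterior Normal(230/183, 40/61)
obs 4: x=4 → posterior Normal(374/219, 40/73)

374/219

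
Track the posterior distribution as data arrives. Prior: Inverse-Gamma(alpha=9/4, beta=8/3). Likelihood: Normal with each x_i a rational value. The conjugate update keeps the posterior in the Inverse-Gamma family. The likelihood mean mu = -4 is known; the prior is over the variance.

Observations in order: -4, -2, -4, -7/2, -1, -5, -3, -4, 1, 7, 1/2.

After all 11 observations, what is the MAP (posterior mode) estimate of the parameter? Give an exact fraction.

1121/105

obs 1: x=-4 → posterior Inverse-Gamma(11/4, 8/3)
obs 2: x=-2 → posterior Inverse-Gamma(13/4, 14/3)
obs 3: x=-4 → posterior Inverse-Gamma(15/4, 14/3)
obs 4: x=-7/2 → posterior Inverse-Gamma(17/4, 115/24)
obs 5: x=-1 → posterior Inverse-Gamma(19/4, 223/24)
obs 6: x=-5 → posterior Inverse-Gamma(21/4, 235/24)
obs 7: x=-3 → posterior Inverse-Gamma(23/4, 247/24)
obs 8: x=-4 → posterior Inverse-Gamma(25/4, 247/24)
obs 9: x=1 → posterior Inverse-Gamma(27/4, 547/24)
obs 10: x=7 → posterior Inverse-Gamma(29/4, 1999/24)
obs 11: x=1/2 → posterior Inverse-Gamma(31/4, 1121/12)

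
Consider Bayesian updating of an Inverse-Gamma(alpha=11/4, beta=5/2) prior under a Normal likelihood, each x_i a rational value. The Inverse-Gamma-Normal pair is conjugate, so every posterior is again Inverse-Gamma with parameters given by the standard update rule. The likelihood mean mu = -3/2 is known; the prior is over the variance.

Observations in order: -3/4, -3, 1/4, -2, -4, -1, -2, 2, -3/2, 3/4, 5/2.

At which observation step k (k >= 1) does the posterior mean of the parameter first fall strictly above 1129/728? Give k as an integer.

obs 1: x=-3/4 → posterior Inverse-Gamma(13/4, 89/32)
obs 2: x=-3 → posterior Inverse-Gamma(15/4, 125/32)
obs 3: x=1/4 → posterior Inverse-Gamma(17/4, 87/16)
obs 4: x=-2 → posterior Inverse-Gamma(19/4, 89/16)
obs 5: x=-4 → posterior Inverse-Gamma(21/4, 139/16)
obs 6: x=-1 → posterior Inverse-Gamma(23/4, 141/16)
obs 7: x=-2 → posterior Inverse-Gamma(25/4, 143/16)
obs 8: x=2 → posterior Inverse-Gamma(27/4, 241/16)
obs 9: x=-3/2 → posterior Inverse-Gamma(29/4, 241/16)
obs 10: x=3/4 → posterior Inverse-Gamma(31/4, 563/32)
obs 11: x=5/2 → posterior Inverse-Gamma(33/4, 819/32)

k = 3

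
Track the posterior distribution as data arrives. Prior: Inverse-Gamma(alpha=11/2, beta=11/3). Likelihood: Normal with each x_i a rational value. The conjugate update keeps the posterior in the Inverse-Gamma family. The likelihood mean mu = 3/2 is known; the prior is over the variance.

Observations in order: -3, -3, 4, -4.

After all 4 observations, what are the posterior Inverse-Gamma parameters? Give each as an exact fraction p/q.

obs 1: x=-3 → posterior Inverse-Gamma(6, 331/24)
obs 2: x=-3 → posterior Inverse-Gamma(13/2, 287/12)
obs 3: x=4 → posterior Inverse-Gamma(7, 649/24)
obs 4: x=-4 → posterior Inverse-Gamma(15/2, 253/6)

alpha=15/2, beta=253/6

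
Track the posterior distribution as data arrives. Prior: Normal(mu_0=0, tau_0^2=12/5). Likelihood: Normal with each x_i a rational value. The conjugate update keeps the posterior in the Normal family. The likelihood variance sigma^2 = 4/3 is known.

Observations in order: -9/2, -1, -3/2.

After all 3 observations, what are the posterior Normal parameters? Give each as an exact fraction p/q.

obs 1: x=-9/2 → posterior Normal(-81/28, 6/7)
obs 2: x=-1 → posterior Normal(-99/46, 12/23)
obs 3: x=-3/2 → posterior Normal(-63/32, 3/8)

mu_0=-63/32, tau_0^2=3/8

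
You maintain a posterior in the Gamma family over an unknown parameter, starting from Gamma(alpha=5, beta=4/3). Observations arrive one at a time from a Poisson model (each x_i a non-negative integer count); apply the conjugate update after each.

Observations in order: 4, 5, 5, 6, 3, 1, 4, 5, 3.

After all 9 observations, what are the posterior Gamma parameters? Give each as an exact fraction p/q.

alpha=41, beta=31/3

obs 1: x=4 → posterior Gamma(9, 7/3)
obs 2: x=5 → posterior Gamma(14, 10/3)
obs 3: x=5 → posterior Gamma(19, 13/3)
obs 4: x=6 → posterior Gamma(25, 16/3)
obs 5: x=3 → posterior Gamma(28, 19/3)
obs 6: x=1 → posterior Gamma(29, 22/3)
obs 7: x=4 → posterior Gamma(33, 25/3)
obs 8: x=5 → posterior Gamma(38, 28/3)
obs 9: x=3 → posterior Gamma(41, 31/3)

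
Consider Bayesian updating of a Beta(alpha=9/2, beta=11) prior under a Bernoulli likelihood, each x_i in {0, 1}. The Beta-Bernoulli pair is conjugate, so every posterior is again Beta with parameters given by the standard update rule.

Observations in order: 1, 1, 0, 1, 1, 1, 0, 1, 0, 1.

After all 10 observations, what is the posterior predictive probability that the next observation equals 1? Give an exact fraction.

23/51

obs 1: x=1 → posterior Beta(11/2, 11)
obs 2: x=1 → posterior Beta(13/2, 11)
obs 3: x=0 → posterior Beta(13/2, 12)
obs 4: x=1 → posterior Beta(15/2, 12)
obs 5: x=1 → posterior Beta(17/2, 12)
obs 6: x=1 → posterior Beta(19/2, 12)
obs 7: x=0 → posterior Beta(19/2, 13)
obs 8: x=1 → posterior Beta(21/2, 13)
obs 9: x=0 → posterior Beta(21/2, 14)
obs 10: x=1 → posterior Beta(23/2, 14)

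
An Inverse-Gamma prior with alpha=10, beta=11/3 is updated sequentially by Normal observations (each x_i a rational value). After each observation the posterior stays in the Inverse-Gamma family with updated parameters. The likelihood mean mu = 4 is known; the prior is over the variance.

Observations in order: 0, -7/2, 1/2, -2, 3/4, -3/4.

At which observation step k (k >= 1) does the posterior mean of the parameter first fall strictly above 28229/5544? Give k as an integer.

obs 1: x=0 → posterior Inverse-Gamma(21/2, 35/3)
obs 2: x=-7/2 → posterior Inverse-Gamma(11, 955/24)
obs 3: x=1/2 → posterior Inverse-Gamma(23/2, 551/12)
obs 4: x=-2 → posterior Inverse-Gamma(12, 767/12)
obs 5: x=3/4 → posterior Inverse-Gamma(25/2, 6643/96)
obs 6: x=-3/4 → posterior Inverse-Gamma(13, 3863/48)

k = 4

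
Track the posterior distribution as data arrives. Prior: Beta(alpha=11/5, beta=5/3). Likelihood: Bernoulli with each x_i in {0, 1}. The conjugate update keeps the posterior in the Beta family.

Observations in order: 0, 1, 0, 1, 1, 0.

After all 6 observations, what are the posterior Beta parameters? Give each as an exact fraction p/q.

alpha=26/5, beta=14/3

obs 1: x=0 → posterior Beta(11/5, 8/3)
obs 2: x=1 → posterior Beta(16/5, 8/3)
obs 3: x=0 → posterior Beta(16/5, 11/3)
obs 4: x=1 → posterior Beta(21/5, 11/3)
obs 5: x=1 → posterior Beta(26/5, 11/3)
obs 6: x=0 → posterior Beta(26/5, 14/3)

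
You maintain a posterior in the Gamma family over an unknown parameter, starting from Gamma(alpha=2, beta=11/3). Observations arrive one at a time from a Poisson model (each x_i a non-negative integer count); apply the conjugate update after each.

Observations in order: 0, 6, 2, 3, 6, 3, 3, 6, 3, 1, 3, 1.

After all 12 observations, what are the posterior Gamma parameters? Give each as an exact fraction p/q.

alpha=39, beta=47/3

obs 1: x=0 → posterior Gamma(2, 14/3)
obs 2: x=6 → posterior Gamma(8, 17/3)
obs 3: x=2 → posterior Gamma(10, 20/3)
obs 4: x=3 → posterior Gamma(13, 23/3)
obs 5: x=6 → posterior Gamma(19, 26/3)
obs 6: x=3 → posterior Gamma(22, 29/3)
obs 7: x=3 → posterior Gamma(25, 32/3)
obs 8: x=6 → posterior Gamma(31, 35/3)
obs 9: x=3 → posterior Gamma(34, 38/3)
obs 10: x=1 → posterior Gamma(35, 41/3)
obs 11: x=3 → posterior Gamma(38, 44/3)
obs 12: x=1 → posterior Gamma(39, 47/3)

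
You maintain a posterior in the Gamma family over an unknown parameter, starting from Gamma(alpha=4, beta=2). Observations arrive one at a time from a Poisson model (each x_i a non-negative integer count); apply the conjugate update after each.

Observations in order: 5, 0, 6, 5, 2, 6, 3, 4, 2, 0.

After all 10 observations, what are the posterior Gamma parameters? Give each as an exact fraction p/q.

alpha=37, beta=12

obs 1: x=5 → posterior Gamma(9, 3)
obs 2: x=0 → posterior Gamma(9, 4)
obs 3: x=6 → posterior Gamma(15, 5)
obs 4: x=5 → posterior Gamma(20, 6)
obs 5: x=2 → posterior Gamma(22, 7)
obs 6: x=6 → posterior Gamma(28, 8)
obs 7: x=3 → posterior Gamma(31, 9)
obs 8: x=4 → posterior Gamma(35, 10)
obs 9: x=2 → posterior Gamma(37, 11)
obs 10: x=0 → posterior Gamma(37, 12)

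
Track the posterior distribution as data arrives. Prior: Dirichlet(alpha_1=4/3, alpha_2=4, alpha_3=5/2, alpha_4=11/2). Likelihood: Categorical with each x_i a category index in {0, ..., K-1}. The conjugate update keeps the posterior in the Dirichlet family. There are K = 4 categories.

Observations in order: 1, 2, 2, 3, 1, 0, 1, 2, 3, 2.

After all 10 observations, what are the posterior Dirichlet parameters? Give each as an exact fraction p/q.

obs 1: x=1 → posterior Dirichlet(4/3, 5, 5/2, 11/2)
obs 2: x=2 → posterior Dirichlet(4/3, 5, 7/2, 11/2)
obs 3: x=2 → posterior Dirichlet(4/3, 5, 9/2, 11/2)
obs 4: x=3 → posterior Dirichlet(4/3, 5, 9/2, 13/2)
obs 5: x=1 → posterior Dirichlet(4/3, 6, 9/2, 13/2)
obs 6: x=0 → posterior Dirichlet(7/3, 6, 9/2, 13/2)
obs 7: x=1 → posterior Dirichlet(7/3, 7, 9/2, 13/2)
obs 8: x=2 → posterior Dirichlet(7/3, 7, 11/2, 13/2)
obs 9: x=3 → posterior Dirichlet(7/3, 7, 11/2, 15/2)
obs 10: x=2 → posterior Dirichlet(7/3, 7, 13/2, 15/2)

alpha_1=7/3, alpha_2=7, alpha_3=13/2, alpha_4=15/2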